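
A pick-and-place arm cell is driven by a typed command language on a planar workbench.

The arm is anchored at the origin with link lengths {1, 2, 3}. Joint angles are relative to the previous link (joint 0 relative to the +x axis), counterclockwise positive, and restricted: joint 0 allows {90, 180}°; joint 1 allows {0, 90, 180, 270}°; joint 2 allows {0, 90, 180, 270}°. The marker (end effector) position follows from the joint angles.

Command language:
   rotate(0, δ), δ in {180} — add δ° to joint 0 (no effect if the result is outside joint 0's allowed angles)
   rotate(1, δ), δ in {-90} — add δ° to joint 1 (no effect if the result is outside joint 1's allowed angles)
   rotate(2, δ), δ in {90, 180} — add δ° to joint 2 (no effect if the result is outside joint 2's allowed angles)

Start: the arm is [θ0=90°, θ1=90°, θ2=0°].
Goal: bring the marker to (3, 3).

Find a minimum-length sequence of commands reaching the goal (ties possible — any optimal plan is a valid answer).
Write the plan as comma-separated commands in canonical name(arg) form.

rotate(1, -90), rotate(2, 90), rotate(2, 180)

begin: [θ0=90°, θ1=90°, θ2=0°]
step 1 (rotate(1, -90)): [θ0=90°, θ1=0°, θ2=0°]
step 2 (rotate(2, 90)): [θ0=90°, θ1=0°, θ2=90°]
step 3 (rotate(2, 180)): [θ0=90°, θ1=0°, θ2=270°]
shorter routes all fall short; 3 is best.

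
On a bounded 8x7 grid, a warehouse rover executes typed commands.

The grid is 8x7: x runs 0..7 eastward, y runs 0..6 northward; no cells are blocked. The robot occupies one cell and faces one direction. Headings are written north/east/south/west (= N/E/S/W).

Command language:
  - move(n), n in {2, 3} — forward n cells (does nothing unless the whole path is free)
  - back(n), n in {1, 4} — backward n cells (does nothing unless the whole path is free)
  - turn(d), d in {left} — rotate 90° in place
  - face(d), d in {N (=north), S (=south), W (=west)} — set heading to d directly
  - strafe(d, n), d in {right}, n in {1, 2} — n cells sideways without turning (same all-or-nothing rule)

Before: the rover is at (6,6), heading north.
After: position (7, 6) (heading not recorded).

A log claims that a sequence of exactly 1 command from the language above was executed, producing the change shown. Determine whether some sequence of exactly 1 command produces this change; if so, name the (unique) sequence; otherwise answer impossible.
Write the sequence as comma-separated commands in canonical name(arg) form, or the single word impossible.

strafe(right, 1)

begin: at (6,6), heading north
step 1 (strafe(right, 1)): at (7,6), heading north
all 10 alternatives checked — unique.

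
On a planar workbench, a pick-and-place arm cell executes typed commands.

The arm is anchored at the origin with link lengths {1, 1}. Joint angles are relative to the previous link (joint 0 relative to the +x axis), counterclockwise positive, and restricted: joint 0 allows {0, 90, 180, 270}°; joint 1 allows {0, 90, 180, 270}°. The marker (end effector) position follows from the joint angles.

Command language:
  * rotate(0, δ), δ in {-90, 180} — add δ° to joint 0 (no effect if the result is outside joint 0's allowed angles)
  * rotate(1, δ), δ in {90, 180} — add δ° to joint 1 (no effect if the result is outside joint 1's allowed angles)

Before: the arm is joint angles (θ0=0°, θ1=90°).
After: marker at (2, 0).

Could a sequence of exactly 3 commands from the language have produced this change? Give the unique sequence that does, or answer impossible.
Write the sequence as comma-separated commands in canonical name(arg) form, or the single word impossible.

rotate(1, 90), rotate(1, 90), rotate(1, 90)

t0: joint angles (θ0=0°, θ1=90°)
step 1 (rotate(1, 90)): joint angles (θ0=0°, θ1=180°)
step 2 (rotate(1, 90)): joint angles (θ0=0°, θ1=270°)
step 3 (rotate(1, 90)): joint angles (θ0=0°, θ1=0°)
no rival 3-sequence matches.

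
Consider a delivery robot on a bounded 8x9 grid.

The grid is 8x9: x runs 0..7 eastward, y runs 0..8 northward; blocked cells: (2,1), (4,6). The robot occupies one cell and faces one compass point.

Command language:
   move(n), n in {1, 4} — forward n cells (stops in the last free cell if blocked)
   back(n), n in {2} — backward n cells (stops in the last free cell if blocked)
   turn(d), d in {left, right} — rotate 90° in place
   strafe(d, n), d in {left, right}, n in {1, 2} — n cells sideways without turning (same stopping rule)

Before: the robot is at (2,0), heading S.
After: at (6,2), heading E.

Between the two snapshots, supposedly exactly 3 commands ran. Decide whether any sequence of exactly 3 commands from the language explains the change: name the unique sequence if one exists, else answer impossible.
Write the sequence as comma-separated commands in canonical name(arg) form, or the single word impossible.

key: cell and facing (now E) both changed — the 3 commands mix motion and turning
from: at (2,0), heading S
[1] after turn(left): at (2,0), heading E
[2] after move(4): at (6,0), heading E
[3] after strafe(left, 2): at (6,2), heading E
all 729 alternatives checked — unique.

turn(left), move(4), strafe(left, 2)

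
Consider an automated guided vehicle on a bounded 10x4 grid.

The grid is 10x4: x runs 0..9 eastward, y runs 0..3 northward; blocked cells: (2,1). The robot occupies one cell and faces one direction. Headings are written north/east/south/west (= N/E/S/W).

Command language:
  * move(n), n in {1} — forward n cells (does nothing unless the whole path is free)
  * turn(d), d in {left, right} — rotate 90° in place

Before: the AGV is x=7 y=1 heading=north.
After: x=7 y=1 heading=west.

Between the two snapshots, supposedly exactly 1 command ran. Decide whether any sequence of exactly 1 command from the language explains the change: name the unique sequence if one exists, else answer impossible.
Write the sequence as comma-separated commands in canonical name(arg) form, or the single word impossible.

turn(left)

key: parked at (7,1) the whole time — nothing moves the robot
t0: x=7 y=1 heading=north
t=1 turn(left) ⇒ x=7 y=1 heading=west
uniquely the one of 3 1-step routes that fits.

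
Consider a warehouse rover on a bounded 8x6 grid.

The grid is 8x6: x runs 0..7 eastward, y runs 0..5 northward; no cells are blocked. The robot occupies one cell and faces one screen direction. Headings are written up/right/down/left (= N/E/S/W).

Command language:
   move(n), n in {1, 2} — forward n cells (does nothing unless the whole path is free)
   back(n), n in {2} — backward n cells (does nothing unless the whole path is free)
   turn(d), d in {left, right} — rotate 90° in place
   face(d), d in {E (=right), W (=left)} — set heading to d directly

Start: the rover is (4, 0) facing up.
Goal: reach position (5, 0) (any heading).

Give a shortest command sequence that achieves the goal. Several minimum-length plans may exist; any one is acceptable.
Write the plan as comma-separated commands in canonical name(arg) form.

start: (4, 0) facing up
step 1 (turn(right)): (4, 0) facing right
step 2 (move(1)): (5, 0) facing right
minimal: 2 command(s), checked below 2.

turn(right), move(1)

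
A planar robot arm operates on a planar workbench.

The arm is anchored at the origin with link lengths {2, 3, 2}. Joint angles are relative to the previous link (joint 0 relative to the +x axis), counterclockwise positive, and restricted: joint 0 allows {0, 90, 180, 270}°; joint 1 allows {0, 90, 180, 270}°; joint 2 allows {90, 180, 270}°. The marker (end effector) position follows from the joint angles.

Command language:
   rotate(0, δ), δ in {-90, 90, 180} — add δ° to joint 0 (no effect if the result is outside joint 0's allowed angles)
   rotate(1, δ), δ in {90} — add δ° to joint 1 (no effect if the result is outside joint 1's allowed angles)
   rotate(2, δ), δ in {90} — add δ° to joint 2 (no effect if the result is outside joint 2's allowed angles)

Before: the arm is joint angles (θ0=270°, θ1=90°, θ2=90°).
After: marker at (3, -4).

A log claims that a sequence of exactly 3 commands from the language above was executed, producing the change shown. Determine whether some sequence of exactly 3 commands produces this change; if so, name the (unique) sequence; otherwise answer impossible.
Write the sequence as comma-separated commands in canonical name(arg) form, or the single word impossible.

initial: joint angles (θ0=270°, θ1=90°, θ2=90°)
1. rotate(2, 90) → joint angles (θ0=270°, θ1=90°, θ2=180°)
2. rotate(2, 90) → joint angles (θ0=270°, θ1=90°, θ2=270°)
3. rotate(2, 90) → joint angles (θ0=270°, θ1=90°, θ2=270°)
no rival 3-sequence matches.

rotate(2, 90), rotate(2, 90), rotate(2, 90)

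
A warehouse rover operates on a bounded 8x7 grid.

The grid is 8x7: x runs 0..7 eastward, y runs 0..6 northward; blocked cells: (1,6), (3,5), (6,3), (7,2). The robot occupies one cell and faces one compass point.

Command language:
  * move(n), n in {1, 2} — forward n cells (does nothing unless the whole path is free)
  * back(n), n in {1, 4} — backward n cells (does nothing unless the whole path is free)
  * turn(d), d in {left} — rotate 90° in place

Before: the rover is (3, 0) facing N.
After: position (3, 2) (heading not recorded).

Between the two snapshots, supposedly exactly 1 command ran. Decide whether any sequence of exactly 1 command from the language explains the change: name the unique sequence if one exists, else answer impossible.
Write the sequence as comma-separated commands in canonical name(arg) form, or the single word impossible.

move(2)

t0: (3, 0) facing N
[1] after move(2): (3, 2) facing N
all 5 alternatives checked — unique.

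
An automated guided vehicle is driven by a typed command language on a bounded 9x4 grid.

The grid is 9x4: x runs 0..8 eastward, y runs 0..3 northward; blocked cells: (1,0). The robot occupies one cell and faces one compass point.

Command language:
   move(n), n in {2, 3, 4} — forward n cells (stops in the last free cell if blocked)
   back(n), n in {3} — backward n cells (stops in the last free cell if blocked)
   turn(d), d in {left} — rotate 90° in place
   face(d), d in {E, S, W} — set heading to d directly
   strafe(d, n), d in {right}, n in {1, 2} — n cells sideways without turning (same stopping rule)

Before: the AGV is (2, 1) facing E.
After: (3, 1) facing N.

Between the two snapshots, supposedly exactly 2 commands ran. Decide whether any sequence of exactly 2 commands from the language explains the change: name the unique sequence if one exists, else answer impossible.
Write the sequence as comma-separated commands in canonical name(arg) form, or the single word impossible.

turn(left), strafe(right, 1)

key: cell and facing (now N) both changed — the 2 commands mix motion and turning
start: (2, 1) facing E
1. turn(left) → (2, 1) facing N
2. strafe(right, 1) → (3, 1) facing N
no rival 2-sequence matches.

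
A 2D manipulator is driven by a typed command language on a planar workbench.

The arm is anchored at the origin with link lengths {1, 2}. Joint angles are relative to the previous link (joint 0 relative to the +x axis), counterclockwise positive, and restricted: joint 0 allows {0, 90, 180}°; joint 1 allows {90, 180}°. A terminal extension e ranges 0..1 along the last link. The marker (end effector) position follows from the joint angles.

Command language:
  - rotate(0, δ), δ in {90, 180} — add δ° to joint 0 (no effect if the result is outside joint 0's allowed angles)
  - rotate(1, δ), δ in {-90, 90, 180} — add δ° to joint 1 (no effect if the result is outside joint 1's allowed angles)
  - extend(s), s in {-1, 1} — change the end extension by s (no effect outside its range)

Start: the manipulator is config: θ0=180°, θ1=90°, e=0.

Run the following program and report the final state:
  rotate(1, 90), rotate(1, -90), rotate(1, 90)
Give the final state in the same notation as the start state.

from: config: θ0=180°, θ1=90°, e=0
step 1 (rotate(1, 90)): config: θ0=180°, θ1=180°, e=0
step 2 (rotate(1, -90)): config: θ0=180°, θ1=90°, e=0
step 3 (rotate(1, 90)): config: θ0=180°, θ1=180°, e=0

config: θ0=180°, θ1=180°, e=0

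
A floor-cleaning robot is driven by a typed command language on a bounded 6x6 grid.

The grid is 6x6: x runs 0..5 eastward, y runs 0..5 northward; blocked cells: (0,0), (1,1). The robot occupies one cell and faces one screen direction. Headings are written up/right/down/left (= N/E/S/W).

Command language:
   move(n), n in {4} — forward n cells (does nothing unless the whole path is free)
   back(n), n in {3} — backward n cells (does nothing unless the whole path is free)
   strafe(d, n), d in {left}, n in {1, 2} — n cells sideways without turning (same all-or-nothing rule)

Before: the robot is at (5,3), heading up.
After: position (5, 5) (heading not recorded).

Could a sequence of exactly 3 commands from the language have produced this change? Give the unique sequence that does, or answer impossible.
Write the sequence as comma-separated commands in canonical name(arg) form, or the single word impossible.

impossible

every 3-command combo misses the target.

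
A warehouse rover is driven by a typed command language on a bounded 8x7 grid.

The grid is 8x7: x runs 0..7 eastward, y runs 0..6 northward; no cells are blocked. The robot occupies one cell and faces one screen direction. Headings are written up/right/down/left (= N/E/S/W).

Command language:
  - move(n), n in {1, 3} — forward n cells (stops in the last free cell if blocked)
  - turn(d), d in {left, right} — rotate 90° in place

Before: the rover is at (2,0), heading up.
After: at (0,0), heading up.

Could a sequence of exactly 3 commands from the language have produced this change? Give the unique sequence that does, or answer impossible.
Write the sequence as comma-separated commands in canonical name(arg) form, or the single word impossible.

turn(left), move(3), turn(right)

key: still facing N at the end — net rotation zero over 3 steps
t0: at (2,0), heading up
step 1 (turn(left)): at (2,0), heading left
step 2 (move(3)): at (0,0), heading left
step 3 (turn(right)): at (0,0), heading up
no other 3-command option fits: unique.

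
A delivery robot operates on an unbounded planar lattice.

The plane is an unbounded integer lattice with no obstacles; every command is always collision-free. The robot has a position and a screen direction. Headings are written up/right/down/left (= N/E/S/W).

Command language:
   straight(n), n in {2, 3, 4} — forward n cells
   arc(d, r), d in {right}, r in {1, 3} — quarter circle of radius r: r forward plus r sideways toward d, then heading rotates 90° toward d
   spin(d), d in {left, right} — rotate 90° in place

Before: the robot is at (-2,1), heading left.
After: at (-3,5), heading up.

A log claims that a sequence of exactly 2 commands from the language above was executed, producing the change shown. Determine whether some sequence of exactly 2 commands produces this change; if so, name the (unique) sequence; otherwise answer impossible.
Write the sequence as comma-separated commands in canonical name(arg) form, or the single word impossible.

key: order matters: swapping arc(right, 1) and straight(3) lands elsewhere
begin: at (-2,1), heading left
step 1 (arc(right, 1)): at (-3,2), heading up
step 2 (straight(3)): at (-3,5), heading up
all 49 alternatives checked — unique.

arc(right, 1), straight(3)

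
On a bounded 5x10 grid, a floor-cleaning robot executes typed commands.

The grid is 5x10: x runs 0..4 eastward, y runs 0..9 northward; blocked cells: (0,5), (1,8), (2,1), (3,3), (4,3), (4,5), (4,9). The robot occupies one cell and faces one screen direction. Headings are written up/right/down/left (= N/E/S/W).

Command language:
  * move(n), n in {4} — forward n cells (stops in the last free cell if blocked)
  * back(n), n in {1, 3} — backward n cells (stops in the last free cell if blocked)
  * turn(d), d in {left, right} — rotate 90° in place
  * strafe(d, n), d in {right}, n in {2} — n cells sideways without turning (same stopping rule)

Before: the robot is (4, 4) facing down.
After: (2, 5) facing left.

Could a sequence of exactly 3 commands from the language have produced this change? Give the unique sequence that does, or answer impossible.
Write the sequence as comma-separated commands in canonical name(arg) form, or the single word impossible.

key: cell and facing (now W) both changed — the 3 commands mix motion and turning
initial: (4, 4) facing down
1. strafe(right, 2) → (2, 4) facing down
2. back(1) → (2, 5) facing down
3. turn(right) → (2, 5) facing left
uniquely the one of 216 3-step routes that fits.

strafe(right, 2), back(1), turn(right)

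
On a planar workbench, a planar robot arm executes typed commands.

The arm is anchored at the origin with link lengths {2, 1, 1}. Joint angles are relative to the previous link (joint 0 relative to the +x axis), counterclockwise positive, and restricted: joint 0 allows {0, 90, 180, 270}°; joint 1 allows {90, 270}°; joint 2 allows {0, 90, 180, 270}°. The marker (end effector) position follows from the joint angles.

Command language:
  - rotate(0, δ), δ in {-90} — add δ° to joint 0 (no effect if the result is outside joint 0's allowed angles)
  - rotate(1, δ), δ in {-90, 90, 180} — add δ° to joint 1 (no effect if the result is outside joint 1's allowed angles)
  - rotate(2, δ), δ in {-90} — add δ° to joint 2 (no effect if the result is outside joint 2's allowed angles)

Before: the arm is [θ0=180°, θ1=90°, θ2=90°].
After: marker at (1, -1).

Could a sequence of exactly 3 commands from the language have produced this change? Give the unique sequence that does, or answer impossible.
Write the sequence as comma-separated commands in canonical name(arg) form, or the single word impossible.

rotate(0, -90), rotate(0, -90), rotate(0, -90)

begin: [θ0=180°, θ1=90°, θ2=90°]
step 1 (rotate(0, -90)): [θ0=90°, θ1=90°, θ2=90°]
step 2 (rotate(0, -90)): [θ0=0°, θ1=90°, θ2=90°]
step 3 (rotate(0, -90)): [θ0=270°, θ1=90°, θ2=90°]
uniquely the one of 125 3-step routes that fits.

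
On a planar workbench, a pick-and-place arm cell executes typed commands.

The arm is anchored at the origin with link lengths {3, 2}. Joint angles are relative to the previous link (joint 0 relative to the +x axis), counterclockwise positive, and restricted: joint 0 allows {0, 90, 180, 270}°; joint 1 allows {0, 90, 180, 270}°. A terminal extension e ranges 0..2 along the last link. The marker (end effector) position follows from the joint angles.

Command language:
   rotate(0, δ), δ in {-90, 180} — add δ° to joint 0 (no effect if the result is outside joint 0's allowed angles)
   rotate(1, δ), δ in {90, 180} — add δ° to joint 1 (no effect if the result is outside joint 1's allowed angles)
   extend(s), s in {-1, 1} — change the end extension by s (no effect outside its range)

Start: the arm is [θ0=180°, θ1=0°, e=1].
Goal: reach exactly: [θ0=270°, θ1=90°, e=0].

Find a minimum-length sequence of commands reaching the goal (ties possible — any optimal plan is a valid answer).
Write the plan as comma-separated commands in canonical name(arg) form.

start: [θ0=180°, θ1=0°, e=1]
1. extend(-1) → [θ0=180°, θ1=0°, e=0]
2. rotate(0, 180) → [θ0=0°, θ1=0°, e=0]
3. rotate(0, -90) → [θ0=270°, θ1=0°, e=0]
4. rotate(1, 90) → [θ0=270°, θ1=90°, e=0]
shorter routes all fall short; 4 is best.

extend(-1), rotate(0, 180), rotate(0, -90), rotate(1, 90)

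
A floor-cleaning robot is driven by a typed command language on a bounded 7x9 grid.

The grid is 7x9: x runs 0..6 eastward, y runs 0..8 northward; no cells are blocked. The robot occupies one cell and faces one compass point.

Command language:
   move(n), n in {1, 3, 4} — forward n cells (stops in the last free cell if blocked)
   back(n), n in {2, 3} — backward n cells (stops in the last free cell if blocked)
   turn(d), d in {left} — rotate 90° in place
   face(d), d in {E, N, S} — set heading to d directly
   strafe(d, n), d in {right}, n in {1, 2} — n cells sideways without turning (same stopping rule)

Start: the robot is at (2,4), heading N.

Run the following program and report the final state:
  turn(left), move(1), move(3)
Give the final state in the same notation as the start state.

t0: at (2,4), heading N
t=1 turn(left) ⇒ at (2,4), heading W
t=2 move(1) ⇒ at (1,4), heading W
t=3 move(3) ⇒ at (0,4), heading W

at (0,4), heading W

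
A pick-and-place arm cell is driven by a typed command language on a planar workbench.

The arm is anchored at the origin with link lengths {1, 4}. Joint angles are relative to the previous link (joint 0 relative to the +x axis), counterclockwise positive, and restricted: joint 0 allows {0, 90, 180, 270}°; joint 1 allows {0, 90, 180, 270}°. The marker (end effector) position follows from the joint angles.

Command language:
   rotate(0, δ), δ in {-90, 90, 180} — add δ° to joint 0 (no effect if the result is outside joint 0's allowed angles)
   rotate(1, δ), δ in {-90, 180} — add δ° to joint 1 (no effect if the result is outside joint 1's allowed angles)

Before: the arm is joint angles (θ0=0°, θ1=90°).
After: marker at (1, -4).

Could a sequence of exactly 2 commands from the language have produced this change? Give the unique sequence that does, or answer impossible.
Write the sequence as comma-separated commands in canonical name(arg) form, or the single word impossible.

rotate(1, -90), rotate(1, -90)

start: joint angles (θ0=0°, θ1=90°)
t=1 rotate(1, -90) ⇒ joint angles (θ0=0°, θ1=0°)
t=2 rotate(1, -90) ⇒ joint angles (θ0=0°, θ1=270°)
no other 2-command option fits: unique.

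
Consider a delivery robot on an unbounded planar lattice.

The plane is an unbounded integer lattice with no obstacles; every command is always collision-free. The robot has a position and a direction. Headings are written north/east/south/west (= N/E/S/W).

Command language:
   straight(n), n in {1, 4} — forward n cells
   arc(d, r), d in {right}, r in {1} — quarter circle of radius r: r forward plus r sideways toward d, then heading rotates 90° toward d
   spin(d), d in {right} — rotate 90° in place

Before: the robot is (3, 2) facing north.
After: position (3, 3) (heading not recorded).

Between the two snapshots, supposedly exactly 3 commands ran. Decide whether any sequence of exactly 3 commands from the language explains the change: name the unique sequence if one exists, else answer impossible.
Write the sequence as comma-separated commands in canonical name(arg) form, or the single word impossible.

straight(1), spin(right), spin(right)

key: running spin(right) before straight(1) would end elsewhere — order is forced
t0: (3, 2) facing north
[1] after straight(1): (3, 3) facing north
[2] after spin(right): (3, 3) facing east
[3] after spin(right): (3, 3) facing south
uniquely the one of 64 3-step routes that fits.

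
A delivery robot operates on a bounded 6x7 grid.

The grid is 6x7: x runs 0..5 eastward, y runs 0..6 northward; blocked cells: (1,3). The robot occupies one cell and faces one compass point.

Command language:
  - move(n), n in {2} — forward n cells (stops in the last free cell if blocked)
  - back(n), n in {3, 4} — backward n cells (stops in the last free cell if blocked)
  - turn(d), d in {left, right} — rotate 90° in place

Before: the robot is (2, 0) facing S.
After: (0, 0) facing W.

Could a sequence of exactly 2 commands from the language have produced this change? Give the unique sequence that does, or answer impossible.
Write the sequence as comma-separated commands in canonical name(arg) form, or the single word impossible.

key: running move(2) before turn(right) would end elsewhere — order is forced
t0: (2, 0) facing S
1. turn(right) → (2, 0) facing W
2. move(2) → (0, 0) facing W
uniquely the one of 25 2-step routes that fits.

turn(right), move(2)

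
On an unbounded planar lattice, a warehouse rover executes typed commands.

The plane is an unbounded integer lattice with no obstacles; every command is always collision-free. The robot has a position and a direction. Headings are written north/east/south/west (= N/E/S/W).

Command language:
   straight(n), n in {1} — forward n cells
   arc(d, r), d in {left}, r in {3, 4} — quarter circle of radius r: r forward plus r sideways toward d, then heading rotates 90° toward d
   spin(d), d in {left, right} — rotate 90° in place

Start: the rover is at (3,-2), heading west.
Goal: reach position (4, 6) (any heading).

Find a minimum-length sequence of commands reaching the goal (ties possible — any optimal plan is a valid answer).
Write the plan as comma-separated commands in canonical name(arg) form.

spin(right), straight(1), spin(right), arc(left, 4), arc(left, 3)

start: at (3,-2), heading west
1. spin(right) → at (3,-2), heading north
2. straight(1) → at (3,-1), heading north
3. spin(right) → at (3,-1), heading east
4. arc(left, 4) → at (7,3), heading north
5. arc(left, 3) → at (4,6), heading west
shorter routes all fall short; 5 is best.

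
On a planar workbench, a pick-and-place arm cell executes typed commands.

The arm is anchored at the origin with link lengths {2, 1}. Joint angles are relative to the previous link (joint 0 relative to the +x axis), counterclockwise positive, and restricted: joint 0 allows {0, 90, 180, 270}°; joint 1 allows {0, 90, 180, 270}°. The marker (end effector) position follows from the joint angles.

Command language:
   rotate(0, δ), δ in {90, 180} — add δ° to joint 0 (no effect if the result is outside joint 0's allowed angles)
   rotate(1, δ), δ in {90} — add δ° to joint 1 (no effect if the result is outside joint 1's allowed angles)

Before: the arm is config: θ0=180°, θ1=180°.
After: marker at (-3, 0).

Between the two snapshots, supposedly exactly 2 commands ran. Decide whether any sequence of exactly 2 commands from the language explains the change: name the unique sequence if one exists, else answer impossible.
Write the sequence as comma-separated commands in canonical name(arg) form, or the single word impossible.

start: config: θ0=180°, θ1=180°
t=1 rotate(1, 90) ⇒ config: θ0=180°, θ1=270°
t=2 rotate(1, 90) ⇒ config: θ0=180°, θ1=0°
no rival 2-sequence matches.

rotate(1, 90), rotate(1, 90)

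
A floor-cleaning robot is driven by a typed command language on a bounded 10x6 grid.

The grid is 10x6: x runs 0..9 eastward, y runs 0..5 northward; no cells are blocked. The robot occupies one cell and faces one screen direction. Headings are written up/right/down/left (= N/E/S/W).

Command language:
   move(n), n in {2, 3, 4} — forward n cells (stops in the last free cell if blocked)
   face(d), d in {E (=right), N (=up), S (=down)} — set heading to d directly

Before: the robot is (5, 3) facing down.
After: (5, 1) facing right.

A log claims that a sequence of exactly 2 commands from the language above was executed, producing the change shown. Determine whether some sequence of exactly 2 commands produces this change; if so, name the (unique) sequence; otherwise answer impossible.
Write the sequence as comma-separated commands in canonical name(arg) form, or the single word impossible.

key: running face(E) before move(2) would end elsewhere — order is forced
begin: (5, 3) facing down
[1] after move(2): (5, 1) facing down
[2] after face(E): (5, 1) facing right
uniquely the one of 36 2-step routes that fits.

move(2), face(E)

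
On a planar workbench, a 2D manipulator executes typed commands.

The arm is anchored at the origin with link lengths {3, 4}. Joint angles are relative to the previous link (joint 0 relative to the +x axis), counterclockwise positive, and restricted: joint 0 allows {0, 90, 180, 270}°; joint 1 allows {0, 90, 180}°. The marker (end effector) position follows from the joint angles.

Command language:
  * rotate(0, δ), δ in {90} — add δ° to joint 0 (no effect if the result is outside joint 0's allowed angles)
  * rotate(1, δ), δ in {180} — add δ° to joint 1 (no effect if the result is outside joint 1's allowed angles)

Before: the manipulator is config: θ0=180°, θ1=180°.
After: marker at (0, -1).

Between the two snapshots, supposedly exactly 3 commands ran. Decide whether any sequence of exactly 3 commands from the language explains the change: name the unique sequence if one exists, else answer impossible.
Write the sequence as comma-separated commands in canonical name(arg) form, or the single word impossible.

rotate(0, 90), rotate(0, 90), rotate(0, 90)

initial: config: θ0=180°, θ1=180°
t=1 rotate(0, 90) ⇒ config: θ0=270°, θ1=180°
t=2 rotate(0, 90) ⇒ config: θ0=0°, θ1=180°
t=3 rotate(0, 90) ⇒ config: θ0=90°, θ1=180°
uniquely the one of 8 3-step routes that fits.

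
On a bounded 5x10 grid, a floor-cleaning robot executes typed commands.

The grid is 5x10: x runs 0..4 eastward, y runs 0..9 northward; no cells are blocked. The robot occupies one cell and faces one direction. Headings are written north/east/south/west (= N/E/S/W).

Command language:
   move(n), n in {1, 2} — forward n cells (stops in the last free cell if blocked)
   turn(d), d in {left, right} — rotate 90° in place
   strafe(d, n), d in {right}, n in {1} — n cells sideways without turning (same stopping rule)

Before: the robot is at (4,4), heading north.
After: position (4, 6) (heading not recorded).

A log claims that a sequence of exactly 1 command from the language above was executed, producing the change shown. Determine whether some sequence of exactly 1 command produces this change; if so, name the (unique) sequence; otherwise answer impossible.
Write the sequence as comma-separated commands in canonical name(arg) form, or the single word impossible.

move(2)

start: at (4,4), heading north
[1] after move(2): at (4,6), heading north
uniquely the one of 5 1-step routes that fits.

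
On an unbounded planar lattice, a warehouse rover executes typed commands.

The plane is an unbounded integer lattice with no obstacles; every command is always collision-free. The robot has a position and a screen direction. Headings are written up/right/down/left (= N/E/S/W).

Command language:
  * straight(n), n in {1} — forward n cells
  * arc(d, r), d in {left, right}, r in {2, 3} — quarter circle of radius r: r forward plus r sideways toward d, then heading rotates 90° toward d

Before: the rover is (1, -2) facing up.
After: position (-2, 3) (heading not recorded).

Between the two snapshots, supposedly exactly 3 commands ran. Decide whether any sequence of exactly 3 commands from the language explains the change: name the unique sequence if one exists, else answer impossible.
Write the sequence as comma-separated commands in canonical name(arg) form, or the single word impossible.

straight(1), straight(1), arc(left, 3)

key: running arc(left, 3) before straight(1) would end elsewhere — order is forced
t0: (1, -2) facing up
t=1 straight(1) ⇒ (1, -1) facing up
t=2 straight(1) ⇒ (1, 0) facing up
t=3 arc(left, 3) ⇒ (-2, 3) facing left
all 125 alternatives checked — unique.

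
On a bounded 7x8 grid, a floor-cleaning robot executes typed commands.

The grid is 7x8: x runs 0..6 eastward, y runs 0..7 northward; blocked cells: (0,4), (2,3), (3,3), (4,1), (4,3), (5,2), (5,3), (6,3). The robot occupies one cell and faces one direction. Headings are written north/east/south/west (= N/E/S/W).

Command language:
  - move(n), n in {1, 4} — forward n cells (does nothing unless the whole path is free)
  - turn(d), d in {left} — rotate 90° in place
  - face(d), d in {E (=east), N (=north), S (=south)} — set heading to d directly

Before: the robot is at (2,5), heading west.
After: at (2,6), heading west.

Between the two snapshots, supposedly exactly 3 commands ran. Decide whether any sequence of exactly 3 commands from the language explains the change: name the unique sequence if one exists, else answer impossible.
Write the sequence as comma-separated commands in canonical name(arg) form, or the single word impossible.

key: still facing W at the end — net rotation zero over 3 steps
t0: at (2,5), heading west
step 1 (face(N)): at (2,5), heading north
step 2 (move(1)): at (2,6), heading north
step 3 (turn(left)): at (2,6), heading west
no other 3-command option fits: unique.

face(N), move(1), turn(left)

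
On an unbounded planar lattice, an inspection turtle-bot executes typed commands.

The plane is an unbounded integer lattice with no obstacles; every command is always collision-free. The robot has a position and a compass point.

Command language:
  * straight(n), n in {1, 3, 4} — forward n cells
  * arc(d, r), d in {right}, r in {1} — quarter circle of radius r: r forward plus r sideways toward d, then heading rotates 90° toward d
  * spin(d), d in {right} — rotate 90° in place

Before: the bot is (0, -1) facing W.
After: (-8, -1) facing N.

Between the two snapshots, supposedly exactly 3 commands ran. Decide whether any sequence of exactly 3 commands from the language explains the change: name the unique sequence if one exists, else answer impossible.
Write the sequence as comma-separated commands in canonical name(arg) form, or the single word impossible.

straight(4), straight(4), spin(right)

key: running spin(right) before straight(4) would end elsewhere — order is forced
initial: (0, -1) facing W
step 1 (straight(4)): (-4, -1) facing W
step 2 (straight(4)): (-8, -1) facing W
step 3 (spin(right)): (-8, -1) facing N
no other 3-command option fits: unique.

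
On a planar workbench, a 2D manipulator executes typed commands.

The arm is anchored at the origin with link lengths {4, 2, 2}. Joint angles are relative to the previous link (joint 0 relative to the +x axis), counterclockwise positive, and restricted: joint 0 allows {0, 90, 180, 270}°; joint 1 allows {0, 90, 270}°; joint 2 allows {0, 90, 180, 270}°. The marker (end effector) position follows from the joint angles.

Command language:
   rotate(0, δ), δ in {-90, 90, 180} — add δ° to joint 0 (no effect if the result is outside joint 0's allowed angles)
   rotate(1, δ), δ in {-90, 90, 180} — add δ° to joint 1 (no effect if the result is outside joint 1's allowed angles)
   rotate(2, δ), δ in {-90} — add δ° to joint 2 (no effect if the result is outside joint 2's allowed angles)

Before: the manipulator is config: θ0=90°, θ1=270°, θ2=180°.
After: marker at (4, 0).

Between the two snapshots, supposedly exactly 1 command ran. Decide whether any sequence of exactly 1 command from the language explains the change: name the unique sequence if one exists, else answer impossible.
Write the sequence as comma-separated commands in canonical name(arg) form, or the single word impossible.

begin: config: θ0=90°, θ1=270°, θ2=180°
t=1 rotate(0, -90) ⇒ config: θ0=0°, θ1=270°, θ2=180°
all 7 alternatives checked — unique.

rotate(0, -90)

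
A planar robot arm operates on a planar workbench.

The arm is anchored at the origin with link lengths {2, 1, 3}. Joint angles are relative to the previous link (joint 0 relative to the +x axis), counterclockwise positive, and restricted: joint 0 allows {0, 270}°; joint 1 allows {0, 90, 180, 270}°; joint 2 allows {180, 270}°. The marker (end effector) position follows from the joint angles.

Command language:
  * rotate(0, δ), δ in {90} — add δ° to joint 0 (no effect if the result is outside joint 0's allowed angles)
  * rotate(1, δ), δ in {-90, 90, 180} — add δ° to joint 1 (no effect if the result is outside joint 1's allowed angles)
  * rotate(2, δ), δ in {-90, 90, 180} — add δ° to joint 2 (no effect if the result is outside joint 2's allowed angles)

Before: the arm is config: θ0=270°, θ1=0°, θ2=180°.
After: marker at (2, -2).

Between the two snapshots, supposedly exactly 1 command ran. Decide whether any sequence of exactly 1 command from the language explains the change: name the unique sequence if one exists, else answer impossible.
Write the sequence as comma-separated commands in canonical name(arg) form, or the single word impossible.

rotate(1, -90)

begin: config: θ0=270°, θ1=0°, θ2=180°
t=1 rotate(1, -90) ⇒ config: θ0=270°, θ1=270°, θ2=180°
uniquely the one of 7 1-step routes that fits.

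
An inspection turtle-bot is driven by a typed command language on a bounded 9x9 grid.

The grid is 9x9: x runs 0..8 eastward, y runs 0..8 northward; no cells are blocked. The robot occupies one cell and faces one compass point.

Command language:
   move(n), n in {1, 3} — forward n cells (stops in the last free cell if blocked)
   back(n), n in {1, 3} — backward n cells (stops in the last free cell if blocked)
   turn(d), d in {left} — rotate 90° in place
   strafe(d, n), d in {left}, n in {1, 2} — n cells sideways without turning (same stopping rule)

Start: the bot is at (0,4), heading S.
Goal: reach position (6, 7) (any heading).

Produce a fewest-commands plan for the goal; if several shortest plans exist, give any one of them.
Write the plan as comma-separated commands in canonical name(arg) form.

from: at (0,4), heading S
[1] after back(3): at (0,7), heading S
[2] after strafe(left, 2): at (2,7), heading S
[3] after strafe(left, 2): at (4,7), heading S
[4] after strafe(left, 2): at (6,7), heading S
minimal: 4 command(s), checked below 4.

back(3), strafe(left, 2), strafe(left, 2), strafe(left, 2)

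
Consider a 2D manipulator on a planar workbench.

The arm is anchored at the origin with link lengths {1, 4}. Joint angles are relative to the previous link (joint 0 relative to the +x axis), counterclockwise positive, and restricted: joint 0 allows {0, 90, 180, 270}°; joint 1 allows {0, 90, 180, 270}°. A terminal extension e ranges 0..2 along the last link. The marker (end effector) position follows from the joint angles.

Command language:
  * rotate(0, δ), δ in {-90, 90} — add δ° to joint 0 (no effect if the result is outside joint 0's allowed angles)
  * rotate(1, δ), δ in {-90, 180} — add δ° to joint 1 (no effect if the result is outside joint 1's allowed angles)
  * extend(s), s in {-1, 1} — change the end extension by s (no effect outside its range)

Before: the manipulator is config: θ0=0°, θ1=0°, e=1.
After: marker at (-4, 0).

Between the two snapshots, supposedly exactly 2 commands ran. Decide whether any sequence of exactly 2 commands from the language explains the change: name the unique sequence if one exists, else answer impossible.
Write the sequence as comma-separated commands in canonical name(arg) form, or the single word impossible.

t0: config: θ0=0°, θ1=0°, e=1
1. rotate(1, -90) → config: θ0=0°, θ1=270°, e=1
2. rotate(1, -90) → config: θ0=0°, θ1=180°, e=1
no other 2-command option fits: unique.

rotate(1, -90), rotate(1, -90)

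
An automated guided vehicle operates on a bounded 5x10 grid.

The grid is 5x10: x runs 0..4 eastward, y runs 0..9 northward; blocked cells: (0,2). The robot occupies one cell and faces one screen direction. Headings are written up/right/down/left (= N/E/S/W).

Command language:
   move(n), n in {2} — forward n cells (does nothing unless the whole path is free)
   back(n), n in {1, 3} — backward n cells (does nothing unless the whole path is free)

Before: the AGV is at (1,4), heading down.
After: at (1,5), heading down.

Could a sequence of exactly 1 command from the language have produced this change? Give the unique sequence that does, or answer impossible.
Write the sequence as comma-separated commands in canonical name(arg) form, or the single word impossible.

back(1)

key: still facing S — the one step turns nothing
initial: at (1,4), heading down
step 1 (back(1)): at (1,5), heading down
no other 1-command option fits: unique.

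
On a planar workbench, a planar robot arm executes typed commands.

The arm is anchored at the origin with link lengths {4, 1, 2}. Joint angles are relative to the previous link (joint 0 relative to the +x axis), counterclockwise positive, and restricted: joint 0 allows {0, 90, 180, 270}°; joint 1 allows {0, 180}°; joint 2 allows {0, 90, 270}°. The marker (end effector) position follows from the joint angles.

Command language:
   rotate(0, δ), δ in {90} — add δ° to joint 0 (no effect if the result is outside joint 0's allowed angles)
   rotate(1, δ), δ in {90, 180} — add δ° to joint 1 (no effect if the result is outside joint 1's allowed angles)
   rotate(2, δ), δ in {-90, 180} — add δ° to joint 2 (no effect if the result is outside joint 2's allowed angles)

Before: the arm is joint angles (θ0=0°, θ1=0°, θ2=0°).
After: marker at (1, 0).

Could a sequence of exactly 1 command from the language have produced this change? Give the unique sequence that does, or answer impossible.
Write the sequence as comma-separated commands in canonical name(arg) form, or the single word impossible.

initial: joint angles (θ0=0°, θ1=0°, θ2=0°)
[1] after rotate(1, 180): joint angles (θ0=0°, θ1=180°, θ2=0°)
no other 1-command option fits: unique.

rotate(1, 180)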